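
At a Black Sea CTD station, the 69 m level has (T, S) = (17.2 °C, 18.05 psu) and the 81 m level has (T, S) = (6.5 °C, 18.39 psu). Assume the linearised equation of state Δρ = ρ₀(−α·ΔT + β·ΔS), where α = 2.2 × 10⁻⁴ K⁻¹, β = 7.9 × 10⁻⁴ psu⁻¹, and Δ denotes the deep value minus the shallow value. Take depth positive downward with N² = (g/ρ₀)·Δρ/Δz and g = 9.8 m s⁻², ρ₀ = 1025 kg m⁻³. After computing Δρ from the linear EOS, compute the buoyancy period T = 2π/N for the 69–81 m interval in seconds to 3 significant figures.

ΔT = -10.7 K, ΔS = +0.34 psu (deep − shallow).
Δρ/ρ₀ = −αΔT + βΔS = 2.354 × 10⁻³ + 2.686 × 10⁻⁴ = 2.6226 × 10⁻³, so Δρ ≈ 2.688 kg m⁻³.
N² = (g/ρ₀)·Δρ/Δz = g·(Δρ/ρ₀)/Δz = 9.8 × 2.6226 × 10⁻³ / 12 = 2.1418 × 10⁻³ s⁻².
N = √(2.1418 × 10⁻³) = 0.046280 rad s⁻¹ → T = 2π/N = 135.76 s ≈ 136 s.

136 s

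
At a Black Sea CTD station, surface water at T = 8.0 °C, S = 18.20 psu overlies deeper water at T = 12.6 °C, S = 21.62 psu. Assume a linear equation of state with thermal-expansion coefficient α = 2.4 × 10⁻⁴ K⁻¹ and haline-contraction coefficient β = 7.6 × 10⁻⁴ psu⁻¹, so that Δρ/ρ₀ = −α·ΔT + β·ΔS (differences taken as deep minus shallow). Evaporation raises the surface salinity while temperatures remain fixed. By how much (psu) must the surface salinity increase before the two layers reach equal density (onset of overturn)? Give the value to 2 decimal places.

1.97 psu

Neutral buoyancy requires −α(T_deep − T_surf) + β(S_deep − S_surf′) = 0.
S_surf′ = S_deep − (α/β)·ΔT = 21.62 − (2.4 × 10⁻⁴/7.6 × 10⁻⁴)·(+4.6) = 20.1674 psu.
Increase required: 20.1674 − 18.20 = 1.9674 psu.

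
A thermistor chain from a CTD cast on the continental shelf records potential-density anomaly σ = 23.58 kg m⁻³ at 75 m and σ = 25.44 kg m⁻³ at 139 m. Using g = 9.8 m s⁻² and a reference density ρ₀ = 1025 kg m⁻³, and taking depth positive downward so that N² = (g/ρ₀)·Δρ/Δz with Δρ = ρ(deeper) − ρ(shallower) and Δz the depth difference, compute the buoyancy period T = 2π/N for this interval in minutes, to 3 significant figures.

6.28 min

Δρ = 1025.44 − 1023.58 = 1.86 kg m⁻³ over Δz = 139 − 75 = 64 m.
N² = (9.8/1025) × (1.86/64) = 2.7787 × 10⁻⁴ s⁻².
N = √(2.7787 × 10⁻⁴) = 0.016669 rad s⁻¹, so T = 2π/N = 376.94 s = 6.2823 min ≈ 6.28 min.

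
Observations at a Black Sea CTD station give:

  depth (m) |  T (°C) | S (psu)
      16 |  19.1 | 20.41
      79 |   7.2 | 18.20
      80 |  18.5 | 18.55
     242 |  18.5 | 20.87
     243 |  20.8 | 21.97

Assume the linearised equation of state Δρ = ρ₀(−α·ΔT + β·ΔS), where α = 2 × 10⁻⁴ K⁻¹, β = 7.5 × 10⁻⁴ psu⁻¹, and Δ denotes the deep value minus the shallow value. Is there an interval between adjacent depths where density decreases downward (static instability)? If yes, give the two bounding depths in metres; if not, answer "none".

79–80 m

Evaluate Δρ/ρ₀ = −αΔT + βΔS across each adjacent pair:
  16–79 m: −αΔT+βΔS = −(2 × 10⁻⁴)(-11.9)+(7.5 × 10⁻⁴)(-2.21) = 7.2 × 10⁻⁴ → stable
  79–80 m: −αΔT+βΔS = −(2 × 10⁻⁴)(+11.3)+(7.5 × 10⁻⁴)(+0.35) = -2.0 × 10⁻³ → UNSTABLE
  80–242 m: −αΔT+βΔS = −(2 × 10⁻⁴)(+0.0)+(7.5 × 10⁻⁴)(+2.32) = 1.7 × 10⁻³ → stable
  242–243 m: −αΔT+βΔS = −(2 × 10⁻⁴)(+2.3)+(7.5 × 10⁻⁴)(+1.10) = 3.7 × 10⁻⁴ → stable
The 79–80 m interval has Δρ < 0: lighter water underlies denser water.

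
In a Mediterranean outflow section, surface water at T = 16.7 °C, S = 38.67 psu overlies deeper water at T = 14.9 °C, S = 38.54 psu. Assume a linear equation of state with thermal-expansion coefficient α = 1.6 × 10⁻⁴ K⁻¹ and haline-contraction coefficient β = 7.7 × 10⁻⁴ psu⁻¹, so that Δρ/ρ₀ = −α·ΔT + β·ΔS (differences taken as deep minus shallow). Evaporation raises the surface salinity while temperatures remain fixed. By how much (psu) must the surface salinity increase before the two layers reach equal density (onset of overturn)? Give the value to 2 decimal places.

0.24 psu

Neutral buoyancy requires −α(T_deep − T_surf) + β(S_deep − S_surf′) = 0.
S_surf′ = S_deep − (α/β)·ΔT = 38.54 − (1.6 × 10⁻⁴/7.7 × 10⁻⁴)·(-1.8) = 38.9140 psu.
Increase required: 38.9140 − 38.67 = 0.2440 psu.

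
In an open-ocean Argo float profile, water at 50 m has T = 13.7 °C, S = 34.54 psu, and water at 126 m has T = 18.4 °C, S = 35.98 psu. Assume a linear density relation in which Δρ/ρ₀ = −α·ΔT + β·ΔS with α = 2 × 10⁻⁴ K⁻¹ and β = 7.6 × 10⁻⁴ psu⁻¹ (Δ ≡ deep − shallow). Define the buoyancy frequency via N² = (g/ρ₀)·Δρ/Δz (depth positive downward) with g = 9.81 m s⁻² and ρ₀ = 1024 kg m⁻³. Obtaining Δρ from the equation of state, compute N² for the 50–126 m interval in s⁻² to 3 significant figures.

1.99 × 10⁻⁵ s⁻²

ΔT = +4.7 K, ΔS = +1.44 psu (deep − shallow).
Δρ/ρ₀ = −αΔT + βΔS = -9.40 × 10⁻⁴ + 1.0944 × 10⁻³ = 1.544 × 10⁻⁴, so Δρ ≈ 0.1581 kg m⁻³.
N² = (g/ρ₀)·Δρ/Δz = g·(Δρ/ρ₀)/Δz = 9.81 × 1.544 × 10⁻⁴ / 76 = 1.9930 × 10⁻⁵ s⁻² ≈ 1.99 × 10⁻⁵ s⁻².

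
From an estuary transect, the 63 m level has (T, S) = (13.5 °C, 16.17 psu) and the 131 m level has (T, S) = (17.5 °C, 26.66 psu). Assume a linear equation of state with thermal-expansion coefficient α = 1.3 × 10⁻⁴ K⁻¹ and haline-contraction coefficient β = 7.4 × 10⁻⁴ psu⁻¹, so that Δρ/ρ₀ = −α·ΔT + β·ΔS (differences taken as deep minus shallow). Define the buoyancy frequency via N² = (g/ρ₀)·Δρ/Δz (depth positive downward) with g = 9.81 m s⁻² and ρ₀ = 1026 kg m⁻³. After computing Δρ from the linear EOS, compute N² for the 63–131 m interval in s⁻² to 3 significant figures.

ΔT = +4.0 K, ΔS = +10.49 psu (deep − shallow).
Δρ/ρ₀ = −αΔT + βΔS = -5.20 × 10⁻⁴ + 7.7626 × 10⁻³ = 7.2426 × 10⁻³, so Δρ ≈ 7.431 kg m⁻³.
N² = (g/ρ₀)·Δρ/Δz = g·(Δρ/ρ₀)/Δz = 9.81 × 7.2426 × 10⁻³ / 68 = 1.0449 × 10⁻³ s⁻² ≈ 1.04 × 10⁻³ s⁻².

1.04 × 10⁻³ s⁻²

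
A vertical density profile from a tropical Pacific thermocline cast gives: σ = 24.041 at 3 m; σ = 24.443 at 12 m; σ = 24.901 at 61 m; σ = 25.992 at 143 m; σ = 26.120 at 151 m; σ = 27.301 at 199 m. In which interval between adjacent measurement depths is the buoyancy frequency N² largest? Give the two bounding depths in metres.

3–12 m

Compute the density gradient over each adjacent pair:
  3–12 m: Δρ/Δz = 0.402/9 = 0.045 kg m⁻⁴
  12–61 m: Δρ/Δz = 0.458/49 = 9.3 × 10⁻³ kg m⁻⁴
  61–143 m: Δρ/Δz = 1.091/82 = 0.013 kg m⁻⁴
  143–151 m: Δρ/Δz = 0.128/8 = 0.016 kg m⁻⁴
  151–199 m: Δρ/Δz = 1.181/48 = 0.025 kg m⁻⁴
The largest gradient is in the 3–12 m interval — the pycnocline.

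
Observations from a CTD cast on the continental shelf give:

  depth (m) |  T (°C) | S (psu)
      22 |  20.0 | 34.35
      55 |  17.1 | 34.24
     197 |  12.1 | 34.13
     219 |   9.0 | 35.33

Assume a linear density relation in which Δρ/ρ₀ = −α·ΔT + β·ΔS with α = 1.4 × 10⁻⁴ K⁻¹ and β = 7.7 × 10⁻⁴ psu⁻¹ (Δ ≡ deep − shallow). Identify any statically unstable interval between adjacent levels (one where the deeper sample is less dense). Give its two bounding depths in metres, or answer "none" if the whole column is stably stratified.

none

Evaluate Δρ/ρ₀ = −αΔT + βΔS across each adjacent pair:
  22–55 m: −αΔT+βΔS = −(1.4 × 10⁻⁴)(-2.9)+(7.7 × 10⁻⁴)(-0.11) = 3.2 × 10⁻⁴ → stable
  55–197 m: −αΔT+βΔS = −(1.4 × 10⁻⁴)(-5.0)+(7.7 × 10⁻⁴)(-0.11) = 6.2 × 10⁻⁴ → stable
  197–219 m: −αΔT+βΔS = −(1.4 × 10⁻⁴)(-3.1)+(7.7 × 10⁻⁴)(+1.20) = 1.4 × 10⁻³ → stable
Every interval has Δρ > 0: the column is stably stratified throughout.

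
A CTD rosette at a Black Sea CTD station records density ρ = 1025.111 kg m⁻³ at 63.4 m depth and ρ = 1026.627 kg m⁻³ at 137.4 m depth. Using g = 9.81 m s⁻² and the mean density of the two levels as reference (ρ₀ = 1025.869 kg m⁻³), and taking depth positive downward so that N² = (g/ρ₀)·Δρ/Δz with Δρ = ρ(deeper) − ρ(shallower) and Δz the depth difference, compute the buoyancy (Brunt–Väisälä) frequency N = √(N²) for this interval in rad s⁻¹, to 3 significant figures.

Δρ = 1026.627 − 1025.111 = 1.516 kg m⁻³ over Δz = 137.4 − 63.4 = 74 m.
N² = (9.81/1025.869) × (1.516/74) = 1.9590 × 10⁻⁴ s⁻².
N = √(1.9590 × 10⁻⁴) = 0.013996 rad s⁻¹ ≈ 0.0140 rad s⁻¹.

0.0140 rad s⁻¹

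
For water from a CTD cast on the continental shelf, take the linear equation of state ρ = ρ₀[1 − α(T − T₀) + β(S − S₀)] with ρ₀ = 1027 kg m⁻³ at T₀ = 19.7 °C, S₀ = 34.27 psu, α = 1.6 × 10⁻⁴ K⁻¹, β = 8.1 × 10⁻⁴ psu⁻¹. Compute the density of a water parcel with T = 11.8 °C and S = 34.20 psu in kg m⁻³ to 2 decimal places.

T − T₀ = -7.9 K, S − S₀ = -0.07 psu.
Bracket = 1 − α·(-7.9) + β·(-0.07) = 1 + (1.2073 × 10⁻³) = 1.0012073.
ρ = 1027 × 1.0012073 = 1028.24 kg m⁻³.

1028.24 kg m⁻³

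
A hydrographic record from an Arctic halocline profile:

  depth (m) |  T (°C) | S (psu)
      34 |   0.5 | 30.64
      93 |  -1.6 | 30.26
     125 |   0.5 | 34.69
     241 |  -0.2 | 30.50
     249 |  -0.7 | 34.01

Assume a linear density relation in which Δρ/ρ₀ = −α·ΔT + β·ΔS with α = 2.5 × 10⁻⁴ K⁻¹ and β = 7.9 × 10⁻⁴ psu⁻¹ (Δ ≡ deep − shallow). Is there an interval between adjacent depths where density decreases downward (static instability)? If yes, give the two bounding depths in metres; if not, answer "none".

Evaluate Δρ/ρ₀ = −αΔT + βΔS across each adjacent pair:
  34–93 m: −αΔT+βΔS = −(2.5 × 10⁻⁴)(-2.1)+(7.9 × 10⁻⁴)(-0.38) = 2.2 × 10⁻⁴ → stable
  93–125 m: −αΔT+βΔS = −(2.5 × 10⁻⁴)(+2.1)+(7.9 × 10⁻⁴)(+4.43) = 3.0 × 10⁻³ → stable
  125–241 m: −αΔT+βΔS = −(2.5 × 10⁻⁴)(-0.7)+(7.9 × 10⁻⁴)(-4.19) = -3.1 × 10⁻³ → UNSTABLE
  241–249 m: −αΔT+βΔS = −(2.5 × 10⁻⁴)(-0.5)+(7.9 × 10⁻⁴)(+3.51) = 2.9 × 10⁻³ → stable
The 125–241 m interval has Δρ < 0: lighter water underlies denser water.

125–241 m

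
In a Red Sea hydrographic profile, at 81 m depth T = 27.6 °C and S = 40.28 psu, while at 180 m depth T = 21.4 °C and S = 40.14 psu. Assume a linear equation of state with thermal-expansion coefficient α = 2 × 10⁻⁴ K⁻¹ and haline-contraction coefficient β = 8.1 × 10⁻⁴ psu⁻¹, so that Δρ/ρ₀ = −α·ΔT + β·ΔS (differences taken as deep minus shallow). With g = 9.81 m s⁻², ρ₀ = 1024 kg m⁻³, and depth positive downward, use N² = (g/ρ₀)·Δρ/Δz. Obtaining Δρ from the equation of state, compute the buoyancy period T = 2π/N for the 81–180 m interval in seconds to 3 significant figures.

595 s

ΔT = -6.2 K, ΔS = -0.14 psu (deep − shallow).
Δρ/ρ₀ = −αΔT + βΔS = 1.24 × 10⁻³ − 1.134 × 10⁻⁴ = 1.1266 × 10⁻³, so Δρ ≈ 1.154 kg m⁻³.
N² = (g/ρ₀)·Δρ/Δz = g·(Δρ/ρ₀)/Δz = 9.81 × 1.1266 × 10⁻³ / 99 = 1.1164 × 10⁻⁴ s⁻².
N = √(1.1164 × 10⁻⁴) = 0.010566 rad s⁻¹ → T = 2π/N = 594.66 s ≈ 595 s.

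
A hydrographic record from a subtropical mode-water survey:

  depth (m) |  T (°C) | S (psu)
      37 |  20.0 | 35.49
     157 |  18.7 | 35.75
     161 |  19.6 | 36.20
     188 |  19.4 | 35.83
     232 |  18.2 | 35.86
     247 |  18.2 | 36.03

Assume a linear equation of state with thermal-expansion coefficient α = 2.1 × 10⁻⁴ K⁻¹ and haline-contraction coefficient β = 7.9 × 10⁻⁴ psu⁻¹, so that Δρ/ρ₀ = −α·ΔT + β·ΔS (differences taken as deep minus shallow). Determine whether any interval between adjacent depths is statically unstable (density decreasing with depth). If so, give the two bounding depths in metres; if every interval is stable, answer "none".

161–188 m

Evaluate Δρ/ρ₀ = −αΔT + βΔS across each adjacent pair:
  37–157 m: −αΔT+βΔS = −(2.1 × 10⁻⁴)(-1.3)+(7.9 × 10⁻⁴)(+0.26) = 4.8 × 10⁻⁴ → stable
  157–161 m: −αΔT+βΔS = −(2.1 × 10⁻⁴)(+0.9)+(7.9 × 10⁻⁴)(+0.45) = 1.7 × 10⁻⁴ → stable
  161–188 m: −αΔT+βΔS = −(2.1 × 10⁻⁴)(-0.2)+(7.9 × 10⁻⁴)(-0.37) = -2.5 × 10⁻⁴ → UNSTABLE
  188–232 m: −αΔT+βΔS = −(2.1 × 10⁻⁴)(-1.2)+(7.9 × 10⁻⁴)(+0.03) = 2.8 × 10⁻⁴ → stable
  232–247 m: −αΔT+βΔS = −(2.1 × 10⁻⁴)(+0.0)+(7.9 × 10⁻⁴)(+0.17) = 1.3 × 10⁻⁴ → stable
The 161–188 m interval has Δρ < 0: lighter water underlies denser water.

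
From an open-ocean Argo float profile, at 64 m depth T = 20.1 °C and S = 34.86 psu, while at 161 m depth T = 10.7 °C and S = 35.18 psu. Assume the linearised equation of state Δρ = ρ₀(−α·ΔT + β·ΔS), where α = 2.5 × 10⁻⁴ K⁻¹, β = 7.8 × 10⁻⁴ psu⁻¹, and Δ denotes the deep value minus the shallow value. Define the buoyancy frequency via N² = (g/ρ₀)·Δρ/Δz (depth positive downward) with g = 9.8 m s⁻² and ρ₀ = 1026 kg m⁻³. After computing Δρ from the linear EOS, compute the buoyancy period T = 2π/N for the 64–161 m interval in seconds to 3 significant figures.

ΔT = -9.4 K, ΔS = +0.32 psu (deep − shallow).
Δρ/ρ₀ = −αΔT + βΔS = 2.35 × 10⁻³ + 2.496 × 10⁻⁴ = 2.5996 × 10⁻³, so Δρ ≈ 2.667 kg m⁻³.
N² = (g/ρ₀)·Δρ/Δz = g·(Δρ/ρ₀)/Δz = 9.8 × 2.5996 × 10⁻³ / 97 = 2.6264 × 10⁻⁴ s⁻².
N = √(2.6264 × 10⁻⁴) = 0.016206 rad s⁻¹ → T = 2π/N = 387.71 s ≈ 388 s.

388 s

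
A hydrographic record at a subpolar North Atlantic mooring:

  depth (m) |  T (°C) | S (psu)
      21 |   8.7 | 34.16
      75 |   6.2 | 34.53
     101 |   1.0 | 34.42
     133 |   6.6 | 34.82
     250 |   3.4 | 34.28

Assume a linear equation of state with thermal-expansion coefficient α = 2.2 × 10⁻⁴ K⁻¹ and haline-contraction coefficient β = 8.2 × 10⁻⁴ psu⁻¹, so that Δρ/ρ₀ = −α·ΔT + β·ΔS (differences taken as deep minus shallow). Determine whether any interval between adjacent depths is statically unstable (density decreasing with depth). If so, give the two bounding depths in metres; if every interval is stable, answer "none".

101–133 m

Evaluate Δρ/ρ₀ = −αΔT + βΔS across each adjacent pair:
  21–75 m: −αΔT+βΔS = −(2.2 × 10⁻⁴)(-2.5)+(8.2 × 10⁻⁴)(+0.37) = 8.5 × 10⁻⁴ → stable
  75–101 m: −αΔT+βΔS = −(2.2 × 10⁻⁴)(-5.2)+(8.2 × 10⁻⁴)(-0.11) = 1.1 × 10⁻³ → stable
  101–133 m: −αΔT+βΔS = −(2.2 × 10⁻⁴)(+5.6)+(8.2 × 10⁻⁴)(+0.40) = -9.0 × 10⁻⁴ → UNSTABLE
  133–250 m: −αΔT+βΔS = −(2.2 × 10⁻⁴)(-3.2)+(8.2 × 10⁻⁴)(-0.54) = 2.6 × 10⁻⁴ → stable
The 101–133 m interval has Δρ < 0: lighter water underlies denser water.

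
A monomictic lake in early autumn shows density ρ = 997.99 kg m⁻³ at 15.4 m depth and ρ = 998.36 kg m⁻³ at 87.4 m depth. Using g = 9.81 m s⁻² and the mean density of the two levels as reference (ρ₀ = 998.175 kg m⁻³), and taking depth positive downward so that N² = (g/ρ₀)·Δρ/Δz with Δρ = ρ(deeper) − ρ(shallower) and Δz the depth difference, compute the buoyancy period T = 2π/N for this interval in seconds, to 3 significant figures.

Δρ = 998.36 − 997.99 = 0.37 kg m⁻³ over Δz = 87.4 − 15.4 = 72 m.
N² = (9.81/998.175) × (0.37/72) = 5.0505 × 10⁻⁵ s⁻².
N = √(5.0505 × 10⁻⁵) = 7.1067 × 10⁻³ rad s⁻¹, so T = 2π/N = 884.12 s ≈ 884 s.
N² > 0, so the interval is statically stable.

884 s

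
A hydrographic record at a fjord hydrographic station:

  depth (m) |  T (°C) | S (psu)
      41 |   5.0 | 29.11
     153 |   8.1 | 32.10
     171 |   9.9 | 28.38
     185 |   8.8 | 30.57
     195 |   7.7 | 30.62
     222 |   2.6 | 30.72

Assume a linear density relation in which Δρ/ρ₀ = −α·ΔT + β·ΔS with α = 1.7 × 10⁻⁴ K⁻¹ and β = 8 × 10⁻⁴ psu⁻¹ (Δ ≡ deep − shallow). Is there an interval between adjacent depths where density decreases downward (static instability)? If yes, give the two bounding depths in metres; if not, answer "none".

153–171 m

Evaluate Δρ/ρ₀ = −αΔT + βΔS across each adjacent pair:
  41–153 m: −αΔT+βΔS = −(1.7 × 10⁻⁴)(+3.1)+(8 × 10⁻⁴)(+2.99) = 1.9 × 10⁻³ → stable
  153–171 m: −αΔT+βΔS = −(1.7 × 10⁻⁴)(+1.8)+(8 × 10⁻⁴)(-3.72) = -3.3 × 10⁻³ → UNSTABLE
  171–185 m: −αΔT+βΔS = −(1.7 × 10⁻⁴)(-1.1)+(8 × 10⁻⁴)(+2.19) = 1.9 × 10⁻³ → stable
  185–195 m: −αΔT+βΔS = −(1.7 × 10⁻⁴)(-1.1)+(8 × 10⁻⁴)(+0.05) = 2.3 × 10⁻⁴ → stable
  195–222 m: −αΔT+βΔS = −(1.7 × 10⁻⁴)(-5.1)+(8 × 10⁻⁴)(+0.10) = 9.5 × 10⁻⁴ → stable
The 153–171 m interval has Δρ < 0: lighter water underlies denser water.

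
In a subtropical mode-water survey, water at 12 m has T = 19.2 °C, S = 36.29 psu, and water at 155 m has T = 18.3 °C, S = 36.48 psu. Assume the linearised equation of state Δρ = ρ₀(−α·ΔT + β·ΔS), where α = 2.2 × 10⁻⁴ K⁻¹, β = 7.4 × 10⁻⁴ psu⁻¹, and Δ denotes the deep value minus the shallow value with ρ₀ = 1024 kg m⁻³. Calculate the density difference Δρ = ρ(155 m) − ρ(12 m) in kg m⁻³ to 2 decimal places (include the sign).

+0.35 kg m⁻³

ΔT = -0.9 K, ΔS = +0.19 psu (deep − shallow).
Δρ/ρ₀ = −(2.2 × 10⁻⁴)(-0.9) + (7.4 × 10⁻⁴)(+0.19) = 3.386 × 10⁻⁴.
Δρ = 1024 × (3.386 × 10⁻⁴) = +0.35 kg m⁻³.
Positive Δρ: denser below, stable.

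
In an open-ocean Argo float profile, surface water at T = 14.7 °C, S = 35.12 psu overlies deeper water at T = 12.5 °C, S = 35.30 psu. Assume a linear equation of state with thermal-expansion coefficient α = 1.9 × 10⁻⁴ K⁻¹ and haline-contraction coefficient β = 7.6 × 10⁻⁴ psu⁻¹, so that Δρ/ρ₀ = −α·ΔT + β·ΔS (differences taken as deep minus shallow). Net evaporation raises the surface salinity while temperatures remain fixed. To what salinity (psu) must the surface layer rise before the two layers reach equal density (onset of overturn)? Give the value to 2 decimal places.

35.85 psu

Neutral buoyancy requires −α(T_deep − T_surf) + β(S_deep − S_surf′) = 0.
S_surf′ = S_deep − (α/β)·ΔT = 35.30 − (1.9 × 10⁻⁴/7.6 × 10⁻⁴)·(-2.2) = 35.8500 psu.
Increase required: 35.8500 − 35.12 = 0.7300 psu.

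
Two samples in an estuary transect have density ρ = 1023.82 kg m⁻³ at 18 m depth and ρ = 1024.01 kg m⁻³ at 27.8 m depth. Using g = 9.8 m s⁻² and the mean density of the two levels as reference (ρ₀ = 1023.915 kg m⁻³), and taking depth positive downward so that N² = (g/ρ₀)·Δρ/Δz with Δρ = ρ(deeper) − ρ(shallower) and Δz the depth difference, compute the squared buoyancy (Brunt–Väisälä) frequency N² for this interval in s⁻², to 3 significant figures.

Δρ = 1024.01 − 1023.82 = 0.19 kg m⁻³ over Δz = 27.8 − 18 = 9.8 m.
N² = (9.8/1023.915) × (0.19/9.8) = 1.8556 × 10⁻⁴ s⁻² ≈ 1.86 × 10⁻⁴ s⁻².

1.86 × 10⁻⁴ s⁻²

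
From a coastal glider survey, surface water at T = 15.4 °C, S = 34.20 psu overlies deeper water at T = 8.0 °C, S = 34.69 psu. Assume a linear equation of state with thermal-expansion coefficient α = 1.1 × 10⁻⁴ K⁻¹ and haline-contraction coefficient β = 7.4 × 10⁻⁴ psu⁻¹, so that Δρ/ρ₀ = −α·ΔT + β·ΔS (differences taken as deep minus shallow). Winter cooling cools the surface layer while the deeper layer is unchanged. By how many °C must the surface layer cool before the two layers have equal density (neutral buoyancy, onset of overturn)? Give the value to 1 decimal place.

10.7 °C

Neutral buoyancy requires Δρ = 0, i.e. −α(T_deep − T_surf′) + β(S_deep − S_surf) = 0.
T_surf′ = T_deep − (β/α)·ΔS = 8.0 − (7.4 × 10⁻⁴/1.1 × 10⁻⁴)·(+0.49) = 4.704 °C.
Cooling required: 15.4 − (4.704) = 10.696 °C.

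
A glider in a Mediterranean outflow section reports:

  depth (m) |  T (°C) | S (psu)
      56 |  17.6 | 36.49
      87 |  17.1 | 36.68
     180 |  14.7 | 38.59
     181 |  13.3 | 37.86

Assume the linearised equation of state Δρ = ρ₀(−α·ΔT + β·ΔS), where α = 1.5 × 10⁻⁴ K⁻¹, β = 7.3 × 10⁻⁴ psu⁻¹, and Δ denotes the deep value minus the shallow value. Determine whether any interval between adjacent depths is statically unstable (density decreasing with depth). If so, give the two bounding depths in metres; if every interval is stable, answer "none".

Evaluate Δρ/ρ₀ = −αΔT + βΔS across each adjacent pair:
  56–87 m: −αΔT+βΔS = −(1.5 × 10⁻⁴)(-0.5)+(7.3 × 10⁻⁴)(+0.19) = 2.1 × 10⁻⁴ → stable
  87–180 m: −αΔT+βΔS = −(1.5 × 10⁻⁴)(-2.4)+(7.3 × 10⁻⁴)(+1.91) = 1.8 × 10⁻³ → stable
  180–181 m: −αΔT+βΔS = −(1.5 × 10⁻⁴)(-1.4)+(7.3 × 10⁻⁴)(-0.73) = -3.2 × 10⁻⁴ → UNSTABLE
The 180–181 m interval has Δρ < 0: lighter water underlies denser water.

180–181 m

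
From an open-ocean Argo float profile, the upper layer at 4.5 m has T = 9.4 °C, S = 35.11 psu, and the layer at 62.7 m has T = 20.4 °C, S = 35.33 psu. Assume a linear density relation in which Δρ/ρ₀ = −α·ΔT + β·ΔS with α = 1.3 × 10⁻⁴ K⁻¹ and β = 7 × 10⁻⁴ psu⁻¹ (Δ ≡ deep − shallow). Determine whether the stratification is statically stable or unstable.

ΔT = 20.4 − 9.4 = +11.0 K and ΔS = 35.33 − 35.11 = +0.22 psu (deep − shallow).
−αΔT = -1.43 × 10⁻³; βΔS = 1.54 × 10⁻⁴; sum Δρ/ρ₀ = -1.276 × 10⁻³.
Δρ/ρ₀ < 0, so Δρ < 0: deeper water is lighter → statically unstable; the column would overturn.

unstable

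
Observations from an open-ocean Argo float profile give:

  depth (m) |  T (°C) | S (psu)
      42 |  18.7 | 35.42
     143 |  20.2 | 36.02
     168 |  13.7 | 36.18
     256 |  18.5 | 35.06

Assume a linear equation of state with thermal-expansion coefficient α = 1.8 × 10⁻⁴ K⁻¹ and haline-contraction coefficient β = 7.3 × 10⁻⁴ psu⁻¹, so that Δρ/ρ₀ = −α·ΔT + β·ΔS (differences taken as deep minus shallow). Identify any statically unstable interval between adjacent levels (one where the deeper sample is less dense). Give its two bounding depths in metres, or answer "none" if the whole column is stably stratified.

Evaluate Δρ/ρ₀ = −αΔT + βΔS across each adjacent pair:
  42–143 m: −αΔT+βΔS = −(1.8 × 10⁻⁴)(+1.5)+(7.3 × 10⁻⁴)(+0.60) = 1.7 × 10⁻⁴ → stable
  143–168 m: −αΔT+βΔS = −(1.8 × 10⁻⁴)(-6.5)+(7.3 × 10⁻⁴)(+0.16) = 1.3 × 10⁻³ → stable
  168–256 m: −αΔT+βΔS = −(1.8 × 10⁻⁴)(+4.8)+(7.3 × 10⁻⁴)(-1.12) = -1.7 × 10⁻³ → UNSTABLE
The 168–256 m interval has Δρ < 0: lighter water underlies denser water.

168–256 m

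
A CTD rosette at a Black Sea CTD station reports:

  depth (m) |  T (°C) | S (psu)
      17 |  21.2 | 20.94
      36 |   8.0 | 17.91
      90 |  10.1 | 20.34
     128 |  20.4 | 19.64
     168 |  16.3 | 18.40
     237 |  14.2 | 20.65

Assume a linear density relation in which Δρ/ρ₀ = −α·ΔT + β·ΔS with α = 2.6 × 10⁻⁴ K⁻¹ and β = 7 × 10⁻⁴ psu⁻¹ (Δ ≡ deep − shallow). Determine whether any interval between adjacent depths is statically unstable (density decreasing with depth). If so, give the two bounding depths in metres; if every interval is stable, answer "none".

90–128 m

Evaluate Δρ/ρ₀ = −αΔT + βΔS across each adjacent pair:
  17–36 m: −αΔT+βΔS = −(2.6 × 10⁻⁴)(-13.2)+(7 × 10⁻⁴)(-3.03) = 1.3 × 10⁻³ → stable
  36–90 m: −αΔT+βΔS = −(2.6 × 10⁻⁴)(+2.1)+(7 × 10⁻⁴)(+2.43) = 1.2 × 10⁻³ → stable
  90–128 m: −αΔT+βΔS = −(2.6 × 10⁻⁴)(+10.3)+(7 × 10⁻⁴)(-0.70) = -3.2 × 10⁻³ → UNSTABLE
  128–168 m: −αΔT+βΔS = −(2.6 × 10⁻⁴)(-4.1)+(7 × 10⁻⁴)(-1.24) = 2.0 × 10⁻⁴ → stable
  168–237 m: −αΔT+βΔS = −(2.6 × 10⁻⁴)(-2.1)+(7 × 10⁻⁴)(+2.25) = 2.1 × 10⁻³ → stable
The 90–128 m interval has Δρ < 0: lighter water underlies denser water.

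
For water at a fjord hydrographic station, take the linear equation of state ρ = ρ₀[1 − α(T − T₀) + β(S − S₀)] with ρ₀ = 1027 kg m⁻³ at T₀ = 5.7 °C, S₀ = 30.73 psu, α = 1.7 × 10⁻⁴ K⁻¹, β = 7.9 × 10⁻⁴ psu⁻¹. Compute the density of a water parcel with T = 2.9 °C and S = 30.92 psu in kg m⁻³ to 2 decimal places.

1027.64 kg m⁻³

T − T₀ = -2.8 K, S − S₀ = +0.19 psu.
Bracket = 1 − α·(-2.8) + β·(+0.19) = 1 + (6.261 × 10⁻⁴) = 1.0006261.
ρ = 1027 × 1.0006261 = 1027.64 kg m⁻³.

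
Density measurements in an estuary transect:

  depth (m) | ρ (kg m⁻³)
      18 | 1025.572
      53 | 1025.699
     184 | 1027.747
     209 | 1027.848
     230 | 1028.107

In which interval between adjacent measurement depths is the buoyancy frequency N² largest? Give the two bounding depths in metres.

Compute the density gradient over each adjacent pair:
  18–53 m: Δρ/Δz = 0.127/35 = 3.6 × 10⁻³ kg m⁻⁴
  53–184 m: Δρ/Δz = 2.048/131 = 0.016 kg m⁻⁴
  184–209 m: Δρ/Δz = 0.101/25 = 4.0 × 10⁻³ kg m⁻⁴
  209–230 m: Δρ/Δz = 0.259/21 = 0.012 kg m⁻⁴
The largest gradient is in the 53–184 m interval — the pycnocline.

53–184 m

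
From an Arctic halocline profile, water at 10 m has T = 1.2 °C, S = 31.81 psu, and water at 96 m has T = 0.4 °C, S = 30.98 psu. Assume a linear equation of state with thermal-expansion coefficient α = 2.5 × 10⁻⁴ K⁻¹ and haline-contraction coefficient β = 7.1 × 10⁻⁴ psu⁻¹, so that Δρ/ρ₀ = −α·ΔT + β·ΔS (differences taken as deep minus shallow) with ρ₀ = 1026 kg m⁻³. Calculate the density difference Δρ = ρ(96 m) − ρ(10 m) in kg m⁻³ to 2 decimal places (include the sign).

ΔT = -0.8 K, ΔS = -0.83 psu (deep − shallow).
Δρ/ρ₀ = −(2.5 × 10⁻⁴)(-0.8) + (7.1 × 10⁻⁴)(-0.83) = -3.893 × 10⁻⁴.
Δρ = 1026 × (-3.893 × 10⁻⁴) = -0.40 kg m⁻³.
Negative Δρ: lighter below, statically unstable.

-0.40 kg m⁻³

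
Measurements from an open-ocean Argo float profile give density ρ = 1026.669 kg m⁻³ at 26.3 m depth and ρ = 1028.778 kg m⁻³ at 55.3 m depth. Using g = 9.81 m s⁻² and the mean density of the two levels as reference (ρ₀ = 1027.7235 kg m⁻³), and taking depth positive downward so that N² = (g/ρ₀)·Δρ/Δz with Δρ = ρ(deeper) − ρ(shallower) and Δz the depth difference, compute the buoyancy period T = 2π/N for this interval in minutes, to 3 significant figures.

3.97 min

Δρ = 1028.778 − 1026.669 = 2.109 kg m⁻³ over Δz = 55.3 − 26.3 = 29 m.
N² = (9.81/1027.7235) × (2.109/29) = 6.9418 × 10⁻⁴ s⁻².
N = √(6.9418 × 10⁻⁴) = 0.026347 rad s⁻¹, so T = 2π/N = 238.48 s = 3.9747 min ≈ 3.97 min.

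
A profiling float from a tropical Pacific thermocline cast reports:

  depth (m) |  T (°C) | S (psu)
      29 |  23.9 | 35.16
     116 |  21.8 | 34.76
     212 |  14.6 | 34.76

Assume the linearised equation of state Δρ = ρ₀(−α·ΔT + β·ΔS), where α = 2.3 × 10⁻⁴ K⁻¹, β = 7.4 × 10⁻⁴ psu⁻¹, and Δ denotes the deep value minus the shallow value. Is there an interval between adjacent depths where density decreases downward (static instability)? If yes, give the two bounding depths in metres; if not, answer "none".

Evaluate Δρ/ρ₀ = −αΔT + βΔS across each adjacent pair:
  29–116 m: −αΔT+βΔS = −(2.3 × 10⁻⁴)(-2.1)+(7.4 × 10⁻⁴)(-0.40) = 1.9 × 10⁻⁴ → stable
  116–212 m: −αΔT+βΔS = −(2.3 × 10⁻⁴)(-7.2)+(7.4 × 10⁻⁴)(+0.00) = 1.7 × 10⁻³ → stable
Every interval has Δρ > 0: the column is stably stratified throughout.

none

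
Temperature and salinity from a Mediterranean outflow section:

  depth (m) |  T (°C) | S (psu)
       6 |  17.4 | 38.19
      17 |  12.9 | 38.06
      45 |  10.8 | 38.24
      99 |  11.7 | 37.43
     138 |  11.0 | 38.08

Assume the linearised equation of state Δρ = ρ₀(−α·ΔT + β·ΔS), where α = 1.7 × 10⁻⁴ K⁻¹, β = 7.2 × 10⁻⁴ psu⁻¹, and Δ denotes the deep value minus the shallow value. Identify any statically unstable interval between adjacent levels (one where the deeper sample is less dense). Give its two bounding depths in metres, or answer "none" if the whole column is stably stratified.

Evaluate Δρ/ρ₀ = −αΔT + βΔS across each adjacent pair:
  6–17 m: −αΔT+βΔS = −(1.7 × 10⁻⁴)(-4.5)+(7.2 × 10⁻⁴)(-0.13) = 6.7 × 10⁻⁴ → stable
  17–45 m: −αΔT+βΔS = −(1.7 × 10⁻⁴)(-2.1)+(7.2 × 10⁻⁴)(+0.18) = 4.9 × 10⁻⁴ → stable
  45–99 m: −αΔT+βΔS = −(1.7 × 10⁻⁴)(+0.9)+(7.2 × 10⁻⁴)(-0.81) = -7.4 × 10⁻⁴ → UNSTABLE
  99–138 m: −αΔT+βΔS = −(1.7 × 10⁻⁴)(-0.7)+(7.2 × 10⁻⁴)(+0.65) = 5.9 × 10⁻⁴ → stable
The 45–99 m interval has Δρ < 0: lighter water underlies denser water.

45–99 m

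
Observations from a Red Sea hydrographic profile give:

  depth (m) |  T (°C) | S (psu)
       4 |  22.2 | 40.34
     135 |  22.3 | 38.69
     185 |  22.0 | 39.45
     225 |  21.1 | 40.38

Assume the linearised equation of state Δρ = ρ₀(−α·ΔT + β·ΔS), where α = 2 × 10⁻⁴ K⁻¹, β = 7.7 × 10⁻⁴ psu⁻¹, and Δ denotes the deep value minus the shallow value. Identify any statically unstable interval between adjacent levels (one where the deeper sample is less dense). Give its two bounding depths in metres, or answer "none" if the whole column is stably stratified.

Evaluate Δρ/ρ₀ = −αΔT + βΔS across each adjacent pair:
  4–135 m: −αΔT+βΔS = −(2 × 10⁻⁴)(+0.1)+(7.7 × 10⁻⁴)(-1.65) = -1.3 × 10⁻³ → UNSTABLE
  135–185 m: −αΔT+βΔS = −(2 × 10⁻⁴)(-0.3)+(7.7 × 10⁻⁴)(+0.76) = 6.5 × 10⁻⁴ → stable
  185–225 m: −αΔT+βΔS = −(2 × 10⁻⁴)(-0.9)+(7.7 × 10⁻⁴)(+0.93) = 9.0 × 10⁻⁴ → stable
The 4–135 m interval has Δρ < 0: lighter water underlies denser water.

4–135 m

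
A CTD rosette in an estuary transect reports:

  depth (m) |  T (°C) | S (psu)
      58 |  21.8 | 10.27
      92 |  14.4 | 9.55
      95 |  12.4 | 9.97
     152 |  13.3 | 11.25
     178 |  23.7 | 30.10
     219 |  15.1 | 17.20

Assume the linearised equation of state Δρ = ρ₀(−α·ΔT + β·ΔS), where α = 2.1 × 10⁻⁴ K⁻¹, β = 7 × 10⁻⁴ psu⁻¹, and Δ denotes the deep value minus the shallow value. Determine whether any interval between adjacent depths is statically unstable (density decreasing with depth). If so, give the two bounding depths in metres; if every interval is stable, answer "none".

Evaluate Δρ/ρ₀ = −αΔT + βΔS across each adjacent pair:
  58–92 m: −αΔT+βΔS = −(2.1 × 10⁻⁴)(-7.4)+(7 × 10⁻⁴)(-0.72) = 1.1 × 10⁻³ → stable
  92–95 m: −αΔT+βΔS = −(2.1 × 10⁻⁴)(-2.0)+(7 × 10⁻⁴)(+0.42) = 7.1 × 10⁻⁴ → stable
  95–152 m: −αΔT+βΔS = −(2.1 × 10⁻⁴)(+0.9)+(7 × 10⁻⁴)(+1.28) = 7.1 × 10⁻⁴ → stable
  152–178 m: −αΔT+βΔS = −(2.1 × 10⁻⁴)(+10.4)+(7 × 10⁻⁴)(+18.85) = 0.011 → stable
  178–219 m: −αΔT+βΔS = −(2.1 × 10⁻⁴)(-8.6)+(7 × 10⁻⁴)(-12.90) = -7.2 × 10⁻³ → UNSTABLE
The 178–219 m interval has Δρ < 0: lighter water underlies denser water.

178–219 m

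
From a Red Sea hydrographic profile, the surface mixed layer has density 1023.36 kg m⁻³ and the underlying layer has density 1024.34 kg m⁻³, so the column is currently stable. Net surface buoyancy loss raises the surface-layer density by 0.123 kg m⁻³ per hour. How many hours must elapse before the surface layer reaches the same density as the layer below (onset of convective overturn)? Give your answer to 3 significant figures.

Density deficit of the surface layer: 1024.34 − 1023.36 = 0.98 kg m⁻³.
Required change = 0.98 / 0.123 = 7.97 hours.

7.97 hours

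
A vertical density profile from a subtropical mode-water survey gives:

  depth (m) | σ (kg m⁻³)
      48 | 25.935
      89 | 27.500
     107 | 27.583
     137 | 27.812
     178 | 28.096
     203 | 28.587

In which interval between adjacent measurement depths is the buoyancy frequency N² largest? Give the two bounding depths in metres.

48–89 m

Compute the density gradient over each adjacent pair:
  48–89 m: Δρ/Δz = 1.565/41 = 0.038 kg m⁻⁴
  89–107 m: Δρ/Δz = 0.083/18 = 4.6 × 10⁻³ kg m⁻⁴
  107–137 m: Δρ/Δz = 0.229/30 = 7.6 × 10⁻³ kg m⁻⁴
  137–178 m: Δρ/Δz = 0.284/41 = 6.9 × 10⁻³ kg m⁻⁴
  178–203 m: Δρ/Δz = 0.491/25 = 0.020 kg m⁻⁴
The largest gradient is in the 48–89 m interval — the pycnocline.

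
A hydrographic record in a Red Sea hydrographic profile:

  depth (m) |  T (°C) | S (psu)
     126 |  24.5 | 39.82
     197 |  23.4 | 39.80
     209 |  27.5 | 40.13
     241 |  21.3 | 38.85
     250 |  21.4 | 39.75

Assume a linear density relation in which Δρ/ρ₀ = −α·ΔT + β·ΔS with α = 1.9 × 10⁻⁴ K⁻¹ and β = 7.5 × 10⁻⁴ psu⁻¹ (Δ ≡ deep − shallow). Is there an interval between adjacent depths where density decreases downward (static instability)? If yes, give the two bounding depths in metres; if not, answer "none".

Evaluate Δρ/ρ₀ = −αΔT + βΔS across each adjacent pair:
  126–197 m: −αΔT+βΔS = −(1.9 × 10⁻⁴)(-1.1)+(7.5 × 10⁻⁴)(-0.02) = 1.9 × 10⁻⁴ → stable
  197–209 m: −αΔT+βΔS = −(1.9 × 10⁻⁴)(+4.1)+(7.5 × 10⁻⁴)(+0.33) = -5.3 × 10⁻⁴ → UNSTABLE
  209–241 m: −αΔT+βΔS = −(1.9 × 10⁻⁴)(-6.2)+(7.5 × 10⁻⁴)(-1.28) = 2.2 × 10⁻⁴ → stable
  241–250 m: −αΔT+βΔS = −(1.9 × 10⁻⁴)(+0.1)+(7.5 × 10⁻⁴)(+0.90) = 6.6 × 10⁻⁴ → stable
The 197–209 m interval has Δρ < 0: lighter water underlies denser water.

197–209 m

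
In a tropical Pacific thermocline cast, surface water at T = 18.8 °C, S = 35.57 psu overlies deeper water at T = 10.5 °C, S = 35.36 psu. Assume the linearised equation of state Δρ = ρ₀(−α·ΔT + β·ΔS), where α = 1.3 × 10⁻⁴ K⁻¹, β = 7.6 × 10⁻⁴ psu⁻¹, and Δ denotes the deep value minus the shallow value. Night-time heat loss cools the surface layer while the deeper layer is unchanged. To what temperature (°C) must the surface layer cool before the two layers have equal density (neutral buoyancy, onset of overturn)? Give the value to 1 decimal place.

11.7 °C

Neutral buoyancy requires Δρ = 0, i.e. −α(T_deep − T_surf′) + β(S_deep − S_surf) = 0.
T_surf′ = T_deep − (β/α)·ΔS = 10.5 − (7.6 × 10⁻⁴/1.3 × 10⁻⁴)·(-0.21) = 11.728 °C.
Cooling required: 18.8 − (11.728) = 7.072 °C.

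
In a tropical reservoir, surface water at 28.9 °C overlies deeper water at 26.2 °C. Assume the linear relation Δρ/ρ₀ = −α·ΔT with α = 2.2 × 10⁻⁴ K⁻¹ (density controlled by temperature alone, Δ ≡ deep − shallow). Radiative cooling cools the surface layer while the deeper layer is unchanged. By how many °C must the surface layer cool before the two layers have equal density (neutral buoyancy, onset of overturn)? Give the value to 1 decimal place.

2.7 °C

With temperature the only control, equal density requires T_surf′ = T_deep.
T_surf′ = 26.2 °C.
Cooling required: 28.9 − 26.2 = 2.7 °C.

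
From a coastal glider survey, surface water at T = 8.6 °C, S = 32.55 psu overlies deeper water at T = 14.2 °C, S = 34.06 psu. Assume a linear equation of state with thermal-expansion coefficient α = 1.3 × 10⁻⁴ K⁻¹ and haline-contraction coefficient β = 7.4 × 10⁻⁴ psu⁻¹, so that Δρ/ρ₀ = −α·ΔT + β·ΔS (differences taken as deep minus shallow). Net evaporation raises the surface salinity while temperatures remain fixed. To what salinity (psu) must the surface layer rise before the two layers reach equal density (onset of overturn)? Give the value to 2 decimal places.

Neutral buoyancy requires −α(T_deep − T_surf) + β(S_deep − S_surf′) = 0.
S_surf′ = S_deep − (α/β)·ΔT = 34.06 − (1.3 × 10⁻⁴/7.4 × 10⁻⁴)·(+5.6) = 33.0762 psu.
Increase required: 33.0762 − 32.55 = 0.5262 psu.

33.08 psu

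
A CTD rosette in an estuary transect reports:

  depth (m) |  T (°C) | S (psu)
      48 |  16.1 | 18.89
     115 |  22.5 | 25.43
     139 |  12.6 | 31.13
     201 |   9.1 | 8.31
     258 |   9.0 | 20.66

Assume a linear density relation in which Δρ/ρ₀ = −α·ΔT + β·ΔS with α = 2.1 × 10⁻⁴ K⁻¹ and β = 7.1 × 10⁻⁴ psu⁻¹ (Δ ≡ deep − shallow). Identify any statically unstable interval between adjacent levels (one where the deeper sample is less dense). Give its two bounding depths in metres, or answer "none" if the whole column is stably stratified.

139–201 m

Evaluate Δρ/ρ₀ = −αΔT + βΔS across each adjacent pair:
  48–115 m: −αΔT+βΔS = −(2.1 × 10⁻⁴)(+6.4)+(7.1 × 10⁻⁴)(+6.54) = 3.3 × 10⁻³ → stable
  115–139 m: −αΔT+βΔS = −(2.1 × 10⁻⁴)(-9.9)+(7.1 × 10⁻⁴)(+5.70) = 6.1 × 10⁻³ → stable
  139–201 m: −αΔT+βΔS = −(2.1 × 10⁻⁴)(-3.5)+(7.1 × 10⁻⁴)(-22.82) = -0.015 → UNSTABLE
  201–258 m: −αΔT+βΔS = −(2.1 × 10⁻⁴)(-0.1)+(7.1 × 10⁻⁴)(+12.35) = 8.8 × 10⁻³ → stable
The 139–201 m interval has Δρ < 0: lighter water underlies denser water.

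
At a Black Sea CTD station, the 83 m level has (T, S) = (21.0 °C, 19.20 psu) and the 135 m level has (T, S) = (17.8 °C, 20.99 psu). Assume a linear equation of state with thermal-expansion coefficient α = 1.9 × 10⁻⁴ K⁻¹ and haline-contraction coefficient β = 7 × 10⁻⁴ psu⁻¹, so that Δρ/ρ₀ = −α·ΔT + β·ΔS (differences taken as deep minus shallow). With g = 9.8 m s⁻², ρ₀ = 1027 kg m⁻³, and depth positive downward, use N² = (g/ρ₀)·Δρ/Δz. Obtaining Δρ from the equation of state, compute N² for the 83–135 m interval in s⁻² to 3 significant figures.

3.51 × 10⁻⁴ s⁻²

ΔT = -3.2 K, ΔS = +1.79 psu (deep − shallow).
Δρ/ρ₀ = −αΔT + βΔS = 6.08 × 10⁻⁴ + 1.253 × 10⁻³ = 1.861 × 10⁻³, so Δρ ≈ 1.911 kg m⁻³.
N² = (g/ρ₀)·Δρ/Δz = g·(Δρ/ρ₀)/Δz = 9.8 × 1.861 × 10⁻³ / 52 = 3.5073 × 10⁻⁴ s⁻² ≈ 3.51 × 10⁻⁴ s⁻².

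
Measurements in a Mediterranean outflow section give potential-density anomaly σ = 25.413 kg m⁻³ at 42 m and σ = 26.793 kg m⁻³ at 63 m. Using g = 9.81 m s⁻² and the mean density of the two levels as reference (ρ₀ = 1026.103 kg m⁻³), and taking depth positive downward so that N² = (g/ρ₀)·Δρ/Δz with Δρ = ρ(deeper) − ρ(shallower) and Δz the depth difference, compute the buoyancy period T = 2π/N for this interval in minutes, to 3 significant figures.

4.18 min

Δρ = 1026.793 − 1025.413 = 1.380 kg m⁻³ over Δz = 63 − 42 = 21 m.
N² = (9.81/1026.103) × (1.380/21) = 6.2826 × 10⁻⁴ s⁻².
N = √(6.2826 × 10⁻⁴) = 0.025065 rad s⁻¹, so T = 2π/N = 250.68 s = 4.1780 min ≈ 4.18 min.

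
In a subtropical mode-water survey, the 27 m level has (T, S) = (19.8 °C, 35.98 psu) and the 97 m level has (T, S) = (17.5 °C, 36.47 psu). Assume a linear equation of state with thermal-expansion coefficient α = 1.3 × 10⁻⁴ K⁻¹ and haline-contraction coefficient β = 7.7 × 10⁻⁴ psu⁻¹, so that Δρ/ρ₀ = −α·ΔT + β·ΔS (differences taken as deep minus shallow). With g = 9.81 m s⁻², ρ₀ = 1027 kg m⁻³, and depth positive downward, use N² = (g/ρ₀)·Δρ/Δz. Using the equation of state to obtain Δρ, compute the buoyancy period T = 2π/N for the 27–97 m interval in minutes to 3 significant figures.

ΔT = -2.3 K, ΔS = +0.49 psu (deep − shallow).
Δρ/ρ₀ = −αΔT + βΔS = 2.99 × 10⁻⁴ + 3.773 × 10⁻⁴ = 6.763 × 10⁻⁴, so Δρ ≈ 0.6946 kg m⁻³.
N² = (g/ρ₀)·Δρ/Δz = g·(Δρ/ρ₀)/Δz = 9.81 × 6.763 × 10⁻⁴ / 70 = 9.4779 × 10⁻⁵ s⁻².
N = √(9.4779 × 10⁻⁵) = 9.7355 × 10⁻³ rad s⁻¹ → T = 2π/N = 645.39 s = 10.756 min ≈ 10.8 min.

10.8 min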